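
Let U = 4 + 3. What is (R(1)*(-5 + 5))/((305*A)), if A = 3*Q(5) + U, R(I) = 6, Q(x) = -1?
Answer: 0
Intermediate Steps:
U = 7
A = 4 (A = 3*(-1) + 7 = -3 + 7 = 4)
(R(1)*(-5 + 5))/((305*A)) = (6*(-5 + 5))/((305*4)) = (6*0)/1220 = 0*(1/1220) = 0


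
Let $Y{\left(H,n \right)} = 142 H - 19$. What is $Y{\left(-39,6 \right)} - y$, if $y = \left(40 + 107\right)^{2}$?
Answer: $-27166$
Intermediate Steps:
$Y{\left(H,n \right)} = -19 + 142 H$
$y = 21609$ ($y = 147^{2} = 21609$)
$Y{\left(-39,6 \right)} - y = \left(-19 + 142 \left(-39\right)\right) - 21609 = \left(-19 - 5538\right) - 21609 = -5557 - 21609 = -27166$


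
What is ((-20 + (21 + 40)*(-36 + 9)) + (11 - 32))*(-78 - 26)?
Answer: 175552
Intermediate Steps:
((-20 + (21 + 40)*(-36 + 9)) + (11 - 32))*(-78 - 26) = ((-20 + 61*(-27)) - 21)*(-104) = ((-20 - 1647) - 21)*(-104) = (-1667 - 21)*(-104) = -1688*(-104) = 175552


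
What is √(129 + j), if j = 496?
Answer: 25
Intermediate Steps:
√(129 + j) = √(129 + 496) = √625 = 25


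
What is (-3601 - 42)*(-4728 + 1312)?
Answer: 12444488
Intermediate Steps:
(-3601 - 42)*(-4728 + 1312) = -3643*(-3416) = 12444488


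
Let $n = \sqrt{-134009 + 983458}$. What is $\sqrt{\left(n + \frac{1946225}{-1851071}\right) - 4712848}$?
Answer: $\frac{\sqrt{-16148406891200139743 + 3426463847041 \sqrt{849449}}}{1851071} \approx 2170.7 i$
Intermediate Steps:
$n = \sqrt{849449} \approx 921.66$
$\sqrt{\left(n + \frac{1946225}{-1851071}\right) - 4712848} = \sqrt{\left(\sqrt{849449} + \frac{1946225}{-1851071}\right) - 4712848} = \sqrt{\left(\sqrt{849449} + 1946225 \left(- \frac{1}{1851071}\right)\right) - 4712848} = \sqrt{\left(\sqrt{849449} - \frac{1946225}{1851071}\right) - 4712848} = \sqrt{\left(- \frac{1946225}{1851071} + \sqrt{849449}\right) - 4712848} = \sqrt{- \frac{8723818206433}{1851071} + \sqrt{849449}}$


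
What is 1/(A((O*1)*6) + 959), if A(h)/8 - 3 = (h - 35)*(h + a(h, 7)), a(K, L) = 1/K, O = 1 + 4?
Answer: -3/655 ≈ -0.0045802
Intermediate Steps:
O = 5
A(h) = 24 + 8*(-35 + h)*(h + 1/h) (A(h) = 24 + 8*((h - 35)*(h + 1/h)) = 24 + 8*((-35 + h)*(h + 1/h)) = 24 + 8*(-35 + h)*(h + 1/h))
1/(A((O*1)*6) + 959) = 1/((32 - 280*5*1*6 - 280/((5*1)*6) + 8*((5*1)*6)²) + 959) = 1/((32 - 1400*6 - 280/(5*6) + 8*(5*6)²) + 959) = 1/((32 - 280*30 - 280/30 + 8*30²) + 959) = 1/((32 - 8400 - 280*1/30 + 8*900) + 959) = 1/((32 - 8400 - 28/3 + 7200) + 959) = 1/(-3532/3 + 959) = 1/(-655/3) = -3/655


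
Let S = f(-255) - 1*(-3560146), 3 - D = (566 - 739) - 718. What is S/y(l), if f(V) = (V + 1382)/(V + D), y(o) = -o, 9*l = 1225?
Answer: -2274934421/86975 ≈ -26156.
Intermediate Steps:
l = 1225/9 (l = (⅑)*1225 = 1225/9 ≈ 136.11)
D = 894 (D = 3 - ((566 - 739) - 718) = 3 - (-173 - 718) = 3 - 1*(-891) = 3 + 891 = 894)
f(V) = (1382 + V)/(894 + V) (f(V) = (V + 1382)/(V + 894) = (1382 + V)/(894 + V))
S = 2274934421/639 (S = (1382 - 255)/(894 - 255) - 1*(-3560146) = 1127/639 + 3560146 = 2274934421/639 ≈ 3.5601e+6)
S/y(l) = 2274934421/(639*((-1*1225/9))) = 2274934421/(639*(-1225/9)) = (2274934421/639)*(-9/1225) = -2274934421/86975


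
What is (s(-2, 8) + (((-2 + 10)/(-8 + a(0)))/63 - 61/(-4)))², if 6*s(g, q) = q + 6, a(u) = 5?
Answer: 175854121/571536 ≈ 307.69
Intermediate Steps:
s(g, q) = 1 + q/6 (s(g, q) = (q + 6)/6 = (6 + q)/6 = 1 + q/6)
(s(-2, 8) + (((-2 + 10)/(-8 + a(0)))/63 - 61/(-4)))² = ((1 + (⅙)*8) + (((-2 + 10)/(-8 + 5))/63 - 61/(-4)))² = ((1 + 4/3) + ((8/(-3))*(1/63) - 61*(-¼)))² = (7/3 + ((8*(-⅓))*(1/63) + 61/4))² = (7/3 + (-8/3*1/63 + 61/4))² = (7/3 + (-8/189 + 61/4))² = (7/3 + 11497/756)² = (13261/756)² = 175854121/571536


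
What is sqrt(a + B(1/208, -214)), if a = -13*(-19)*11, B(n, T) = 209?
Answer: sqrt(2926) ≈ 54.093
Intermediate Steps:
a = 2717 (a = 247*11 = 2717)
sqrt(a + B(1/208, -214)) = sqrt(2717 + 209) = sqrt(2926)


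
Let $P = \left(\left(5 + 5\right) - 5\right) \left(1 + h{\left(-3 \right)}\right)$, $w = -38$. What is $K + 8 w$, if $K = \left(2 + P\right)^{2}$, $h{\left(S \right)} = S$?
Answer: $-240$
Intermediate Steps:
$P = -10$ ($P = \left(\left(5 + 5\right) - 5\right) \left(1 - 3\right) = \left(10 - 5\right) \left(-2\right) = 5 \left(-2\right) = -10$)
$K = 64$ ($K = \left(2 - 10\right)^{2} = \left(-8\right)^{2} = 64$)
$K + 8 w = 64 + 8 \left(-38\right) = 64 - 304 = -240$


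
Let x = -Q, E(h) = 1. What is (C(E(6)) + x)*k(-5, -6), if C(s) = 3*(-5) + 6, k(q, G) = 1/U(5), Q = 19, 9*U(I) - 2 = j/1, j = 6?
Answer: -63/2 ≈ -31.500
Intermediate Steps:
U(I) = 8/9 (U(I) = 2/9 + (6/1)/9 = 2/9 + (6*1)/9 = 2/9 + (⅑)*6 = 2/9 + ⅔ = 8/9)
k(q, G) = 9/8 (k(q, G) = 1/(8/9) = 9/8)
C(s) = -9 (C(s) = -15 + 6 = -9)
x = -19 (x = -1*19 = -19)
(C(E(6)) + x)*k(-5, -6) = (-9 - 19)*(9/8) = -28*9/8 = -63/2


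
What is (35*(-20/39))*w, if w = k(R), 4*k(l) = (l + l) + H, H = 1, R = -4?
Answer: 1225/39 ≈ 31.410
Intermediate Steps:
k(l) = ¼ + l/2 (k(l) = ((l + l) + 1)/4 = (2*l + 1)/4 = (1 + 2*l)/4 = ¼ + l/2)
w = -7/4 (w = ¼ + (½)*(-4) = ¼ - 2 = -7/4 ≈ -1.7500)
(35*(-20/39))*w = (35*(-20/39))*(-7/4) = -700/39*(-7/4) = 1225/39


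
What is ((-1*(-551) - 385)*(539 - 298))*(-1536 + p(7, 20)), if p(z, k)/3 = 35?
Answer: -57248586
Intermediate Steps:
p(z, k) = 105 (p(z, k) = 3*35 = 105)
((-1*(-551) - 385)*(539 - 298))*(-1536 + p(7, 20)) = ((-1*(-551) - 385)*(539 - 298))*(-1536 + 105) = ((551 - 385)*241)*(-1431) = (166*241)*(-1431) = 40006*(-1431) = -57248586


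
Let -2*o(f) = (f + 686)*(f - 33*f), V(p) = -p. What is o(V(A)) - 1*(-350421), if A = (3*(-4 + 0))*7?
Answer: 1385301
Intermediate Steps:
A = -84 (A = (3*(-4))*7 = -12*7 = -84)
o(f) = 16*f*(686 + f) (o(f) = -(f + 686)*(f - 33*f)/2 = -(686 + f)*(-32*f)/2 = -(-16)*f*(686 + f) = 16*f*(686 + f))
o(V(A)) - 1*(-350421) = 16*(-1*(-84))*(686 - 1*(-84)) - 1*(-350421) = 16*84*(686 + 84) + 350421 = 16*84*770 + 350421 = 1034880 + 350421 = 1385301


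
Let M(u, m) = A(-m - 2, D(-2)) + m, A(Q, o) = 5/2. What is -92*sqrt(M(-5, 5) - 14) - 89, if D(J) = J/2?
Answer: -89 - 46*I*sqrt(26) ≈ -89.0 - 234.55*I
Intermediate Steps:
D(J) = J/2 (D(J) = J*(1/2) = J/2)
A(Q, o) = 5/2 (A(Q, o) = 5*(1/2) = 5/2)
M(u, m) = 5/2 + m
-92*sqrt(M(-5, 5) - 14) - 89 = -92*sqrt((5/2 + 5) - 14) - 89 = -92*sqrt(15/2 - 14) - 89 = -46*I*sqrt(26) - 89 = -89 - 46*I*sqrt(26)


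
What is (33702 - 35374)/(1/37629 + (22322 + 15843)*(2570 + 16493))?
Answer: -413919/180109078253 ≈ -2.2982e-6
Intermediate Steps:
(33702 - 35374)/(1/37629 + (22322 + 15843)*(2570 + 16493)) = -1672/(1/37629 + 38165*19063) = -1672/(1/37629 + 727539395) = -1672/27376579894456/37629 = -1672*37629/27376579894456 = -413919/180109078253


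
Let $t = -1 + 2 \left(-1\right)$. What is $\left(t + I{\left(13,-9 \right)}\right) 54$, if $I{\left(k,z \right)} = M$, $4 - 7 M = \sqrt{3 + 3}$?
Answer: $- \frac{918}{7} - \frac{54 \sqrt{6}}{7} \approx -150.04$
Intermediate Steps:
$t = -3$ ($t = -1 - 2 = -3$)
$M = \frac{4}{7} - \frac{\sqrt{6}}{7}$ ($M = \frac{4}{7} - \frac{\sqrt{3 + 3}}{7} = \frac{4}{7} - \frac{\sqrt{6}}{7} \approx 0.2215$)
$I{\left(k,z \right)} = \frac{4}{7} - \frac{\sqrt{6}}{7}$
$\left(t + I{\left(13,-9 \right)}\right) 54 = \left(-3 + \left(\frac{4}{7} - \frac{\sqrt{6}}{7}\right)\right) 54 = \left(- \frac{17}{7} - \frac{\sqrt{6}}{7}\right) 54 = - \frac{918}{7} - \frac{54 \sqrt{6}}{7}$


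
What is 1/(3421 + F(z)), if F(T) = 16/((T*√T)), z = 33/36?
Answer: 4553351/15576571403 - 4224*√33/15576571403 ≈ 0.00029076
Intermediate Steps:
z = 11/12 (z = 33*(1/36) = 11/12 ≈ 0.91667)
F(T) = 16/T^(3/2) (F(T) = 16/(T^(3/2)) = 16/T^(3/2))
1/(3421 + F(z)) = 1/(3421 + 16/(11/12)^(3/2)) = 1/(3421 + 16*(24*√33/121)) = 1/(3421 + 384*√33/121)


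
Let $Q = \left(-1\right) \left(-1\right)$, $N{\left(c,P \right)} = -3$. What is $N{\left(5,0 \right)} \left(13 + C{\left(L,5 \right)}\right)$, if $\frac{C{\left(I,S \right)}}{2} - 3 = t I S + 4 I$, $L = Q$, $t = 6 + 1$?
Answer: $-291$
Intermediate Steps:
$t = 7$
$Q = 1$
$L = 1$
$C{\left(I,S \right)} = 6 + 8 I + 14 I S$ ($C{\left(I,S \right)} = 6 + 2 \left(7 I S + 4 I\right) = 6 + 2 \left(4 I + 7 I S\right) = 6 + \left(8 I + 14 I S\right) = 6 + 8 I + 14 I S$)
$N{\left(5,0 \right)} \left(13 + C{\left(L,5 \right)}\right) = - 3 \left(13 + \left(6 + 8 \cdot 1 + 14 \cdot 1 \cdot 5\right)\right) = - 3 \left(13 + \left(6 + 8 + 70\right)\right) = - 3 \left(13 + 84\right) = \left(-3\right) 97 = -291$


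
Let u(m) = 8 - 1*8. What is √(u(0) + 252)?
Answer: 6*√7 ≈ 15.875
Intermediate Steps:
u(m) = 0 (u(m) = 8 - 8 = 0)
√(u(0) + 252) = √(0 + 252) = √252 = 6*√7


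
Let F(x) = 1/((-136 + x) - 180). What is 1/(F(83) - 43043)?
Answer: -233/10029020 ≈ -2.3233e-5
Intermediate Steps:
F(x) = 1/(-316 + x)
1/(F(83) - 43043) = 1/(1/(-316 + 83) - 43043) = 1/(1/(-233) - 43043) = 1/(-1/233 - 43043) = 1/(-10029020/233) = -233/10029020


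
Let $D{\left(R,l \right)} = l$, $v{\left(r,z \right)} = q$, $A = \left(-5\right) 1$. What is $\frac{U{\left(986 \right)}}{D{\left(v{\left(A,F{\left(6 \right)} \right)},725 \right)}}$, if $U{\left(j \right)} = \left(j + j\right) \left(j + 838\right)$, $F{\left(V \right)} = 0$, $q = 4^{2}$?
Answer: $\frac{124032}{25} \approx 4961.3$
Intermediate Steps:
$q = 16$
$A = -5$
$v{\left(r,z \right)} = 16$
$U{\left(j \right)} = 2 j \left(838 + j\right)$
$\frac{U{\left(986 \right)}}{D{\left(v{\left(A,F{\left(6 \right)} \right)},725 \right)}} = \frac{2 \cdot 986 \left(838 + 986\right)}{725} = 2 \cdot 986 \cdot 1824 \cdot \frac{1}{725} = 3596928 \cdot \frac{1}{725} = \frac{124032}{25}$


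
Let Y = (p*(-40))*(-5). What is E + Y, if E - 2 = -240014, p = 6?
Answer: -238812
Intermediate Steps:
Y = 1200 (Y = (6*(-40))*(-5) = -240*(-5) = 1200)
E = -240012 (E = 2 - 240014 = -240012)
E + Y = -240012 + 1200 = -238812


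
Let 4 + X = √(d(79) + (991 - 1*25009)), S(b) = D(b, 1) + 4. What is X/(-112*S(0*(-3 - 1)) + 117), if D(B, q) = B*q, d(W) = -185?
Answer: 4/331 - I*√24203/331 ≈ 0.012085 - 0.47001*I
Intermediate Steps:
S(b) = 4 + b (S(b) = b*1 + 4 = b + 4 = 4 + b)
X = -4 + I*√24203 (X = -4 + √(-185 + (991 - 1*25009)) = -4 + √(-185 + (991 - 25009)) = -4 + √(-185 - 24018) = -4 + √(-24203) = -4 + I*√24203 ≈ -4.0 + 155.57*I)
X/(-112*S(0*(-3 - 1)) + 117) = (-4 + I*√24203)/(-112*(4 + 0*(-3 - 1)) + 117) = (-4 + I*√24203)/(-112*(4 + 0*(-4)) + 117) = (-4 + I*√24203)/(-112*(4 + 0) + 117) = (-4 + I*√24203)/(-112*4 + 117) = (-4 + I*√24203)/(-448 + 117) = (-4 + I*√24203)/(-331) = (-4 + I*√24203)*(-1/331) = 4/331 - I*√24203/331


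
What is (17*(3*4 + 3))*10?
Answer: 2550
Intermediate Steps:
(17*(3*4 + 3))*10 = (17*(12 + 3))*10 = (17*15)*10 = 255*10 = 2550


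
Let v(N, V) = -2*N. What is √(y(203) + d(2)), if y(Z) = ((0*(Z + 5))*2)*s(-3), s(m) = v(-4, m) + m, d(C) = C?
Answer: √2 ≈ 1.4142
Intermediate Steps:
s(m) = 8 + m (s(m) = -2*(-4) + m = 8 + m)
y(Z) = 0 (y(Z) = ((0*(Z + 5))*2)*(8 - 3) = ((0*(5 + Z))*2)*5 = (0*2)*5 = 0*5 = 0)
√(y(203) + d(2)) = √(0 + 2) = √2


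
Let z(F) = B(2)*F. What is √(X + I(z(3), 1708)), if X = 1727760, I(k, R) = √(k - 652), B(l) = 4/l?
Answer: √(1727760 + I*√646) ≈ 1314.4 + 0.01*I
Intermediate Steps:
z(F) = 2*F (z(F) = (4/2)*F = (4*(½))*F = 2*F)
I(k, R) = √(-652 + k)
√(X + I(z(3), 1708)) = √(1727760 + √(-652 + 2*3)) = √(1727760 + √(-652 + 6)) = √(1727760 + √(-646)) = √(1727760 + I*√646)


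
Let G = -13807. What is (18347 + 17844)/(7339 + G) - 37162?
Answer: -240400007/6468 ≈ -37168.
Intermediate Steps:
(18347 + 17844)/(7339 + G) - 37162 = (18347 + 17844)/(7339 - 13807) - 37162 = 36191/(-6468) - 37162 = 36191*(-1/6468) - 37162 = -36191/6468 - 37162 = -240400007/6468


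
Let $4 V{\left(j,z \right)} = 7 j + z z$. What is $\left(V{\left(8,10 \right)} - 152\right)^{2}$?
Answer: $12769$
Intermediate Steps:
$V{\left(j,z \right)} = \frac{z^{2}}{4} + \frac{7 j}{4}$ ($V{\left(j,z \right)} = \frac{7 j + z z}{4} = \frac{7 j + z^{2}}{4} = \frac{z^{2} + 7 j}{4} = \frac{z^{2}}{4} + \frac{7 j}{4}$)
$\left(V{\left(8,10 \right)} - 152\right)^{2} = \left(\left(\frac{10^{2}}{4} + \frac{7}{4} \cdot 8\right) - 152\right)^{2} = \left(\left(\frac{1}{4} \cdot 100 + 14\right) - 152\right)^{2} = \left(\left(25 + 14\right) - 152\right)^{2} = \left(39 - 152\right)^{2} = \left(-113\right)^{2} = 12769$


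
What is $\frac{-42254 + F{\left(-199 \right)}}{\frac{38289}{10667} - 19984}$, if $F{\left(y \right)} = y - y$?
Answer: $\frac{450723418}{213131039} \approx 2.1148$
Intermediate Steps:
$F{\left(y \right)} = 0$
$\frac{-42254 + F{\left(-199 \right)}}{\frac{38289}{10667} - 19984} = \frac{-42254 + 0}{\frac{38289}{10667} - 19984} = - \frac{42254}{38289 \cdot \frac{1}{10667} - 19984} = - \frac{42254}{\frac{38289}{10667} - 19984} = - \frac{42254}{- \frac{213131039}{10667}} = \left(-42254\right) \left(- \frac{10667}{213131039}\right) = \frac{450723418}{213131039}$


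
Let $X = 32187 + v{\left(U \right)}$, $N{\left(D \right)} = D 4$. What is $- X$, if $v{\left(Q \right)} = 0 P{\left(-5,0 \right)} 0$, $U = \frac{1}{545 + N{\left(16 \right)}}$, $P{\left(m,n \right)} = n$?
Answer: $-32187$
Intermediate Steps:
$N{\left(D \right)} = 4 D$
$U = \frac{1}{609}$ ($U = \frac{1}{545 + 4 \cdot 16} = \frac{1}{545 + 64} = \frac{1}{609} \approx 0.001642$)
$v{\left(Q \right)} = 0$ ($v{\left(Q \right)} = 0 \cdot 0 \cdot 0 = 0 \cdot 0 = 0$)
$X = 32187$ ($X = 32187 + 0 = 32187$)
$- X = \left(-1\right) 32187 = -32187$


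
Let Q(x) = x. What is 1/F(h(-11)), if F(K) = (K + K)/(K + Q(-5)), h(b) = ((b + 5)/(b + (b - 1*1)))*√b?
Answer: ½ + 115*I*√11/132 ≈ 0.5 + 2.8895*I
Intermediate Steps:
h(b) = √b*(5 + b)/(-1 + 2*b) (h(b) = ((5 + b)/(b + (b - 1)))*√b = ((5 + b)/(b + (-1 + b)))*√b = ((5 + b)/(-1 + 2*b))*√b = √b*(5 + b)/(-1 + 2*b))
F(K) = 2*K/(-5 + K) (F(K) = (K + K)/(K - 5) = (2*K)/(-5 + K) = 2*K/(-5 + K))
1/F(h(-11)) = 1/(2*(√(-11)*(5 - 11)/(-1 + 2*(-11)))/(-5 + √(-11)*(5 - 11)/(-1 + 2*(-11)))) = 1/(2*((I*√11)*(-6)/(-1 - 22))/(-5 + (I*√11)*(-6)/(-1 - 22))) = 1/(2*((I*√11)*(-6)/(-23))/(-5 + (I*√11)*(-6)/(-23))) = 1/(2*((I*√11)*(-1/23)*(-6))/(-5 + (I*√11)*(-1/23)*(-6))) = 1/(2*(6*I*√11/23)/(-5 + 6*I*√11/23)) = 1/(12*I*√11/(23*(-5 + 6*I*√11/23))) = -23*I*√11*(-5 + 6*I*√11/23)/132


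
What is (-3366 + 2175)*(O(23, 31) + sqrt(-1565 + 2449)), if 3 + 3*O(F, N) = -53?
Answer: 22232 - 2382*sqrt(221) ≈ -13179.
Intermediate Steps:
O(F, N) = -56/3 (O(F, N) = -1 + (1/3)*(-53) = -1 - 53/3 = -56/3)
(-3366 + 2175)*(O(23, 31) + sqrt(-1565 + 2449)) = (-3366 + 2175)*(-56/3 + sqrt(-1565 + 2449)) = -1191*(-56/3 + sqrt(884)) = -1191*(-56/3 + 2*sqrt(221)) = 22232 - 2382*sqrt(221)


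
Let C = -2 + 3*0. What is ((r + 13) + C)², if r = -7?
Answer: 16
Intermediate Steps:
C = -2 (C = -2 + 0 = -2)
((r + 13) + C)² = ((-7 + 13) - 2)² = (6 - 2)² = 4² = 16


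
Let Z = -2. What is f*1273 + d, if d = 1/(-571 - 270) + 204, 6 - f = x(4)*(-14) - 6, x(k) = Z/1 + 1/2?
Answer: -9463774/841 ≈ -11253.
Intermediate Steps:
x(k) = -3/2 (x(k) = -2/1 + 1/2 = -2*1 + 1*(1/2) = -2 + 1/2 = -3/2)
f = -9 (f = 6 - (-3/2*(-14) - 6) = 6 - (21 - 6) = 6 - 1*15 = 6 - 15 = -9)
d = 171563/841 (d = 1/(-841) + 204 = -1/841 + 204 = 171563/841 ≈ 204.00)
f*1273 + d = -9*1273 + 171563/841 = -11457 + 171563/841 = -9463774/841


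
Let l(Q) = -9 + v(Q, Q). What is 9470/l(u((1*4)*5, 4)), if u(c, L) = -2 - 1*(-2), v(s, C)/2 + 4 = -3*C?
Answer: -9470/17 ≈ -557.06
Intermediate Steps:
v(s, C) = -8 - 6*C (v(s, C) = -8 + 2*(-3*C) = -8 - 6*C)
u(c, L) = 0 (u(c, L) = -2 + 2 = 0)
l(Q) = -17 - 6*Q (l(Q) = -9 + (-8 - 6*Q) = -17 - 6*Q)
9470/l(u((1*4)*5, 4)) = 9470/(-17 - 6*0) = 9470/(-17 + 0) = 9470/(-17) = 9470*(-1/17) = -9470/17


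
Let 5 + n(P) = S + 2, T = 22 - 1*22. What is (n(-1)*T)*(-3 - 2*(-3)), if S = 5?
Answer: 0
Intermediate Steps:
T = 0 (T = 22 - 22 = 0)
n(P) = 2 (n(P) = -5 + (5 + 2) = -5 + 7 = 2)
(n(-1)*T)*(-3 - 2*(-3)) = (2*0)*(-3 - 2*(-3)) = 0*(-3 + 6) = 0*3 = 0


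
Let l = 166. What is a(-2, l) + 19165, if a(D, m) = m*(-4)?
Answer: 18501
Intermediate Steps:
a(D, m) = -4*m
a(-2, l) + 19165 = -4*166 + 19165 = -664 + 19165 = 18501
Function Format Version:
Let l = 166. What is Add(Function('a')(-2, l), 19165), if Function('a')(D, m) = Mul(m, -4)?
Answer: 18501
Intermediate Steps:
Function('a')(D, m) = Mul(-4, m)
Add(Function('a')(-2, l), 19165) = Add(Mul(-4, 166), 19165) = Add(-664, 19165) = 18501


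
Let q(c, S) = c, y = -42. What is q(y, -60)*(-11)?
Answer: 462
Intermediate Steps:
q(y, -60)*(-11) = -42*(-11) = 462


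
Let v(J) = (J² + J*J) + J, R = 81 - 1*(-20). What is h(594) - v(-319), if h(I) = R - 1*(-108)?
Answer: -202994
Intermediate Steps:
R = 101 (R = 81 + 20 = 101)
v(J) = J + 2*J² (v(J) = (J² + J²) + J = 2*J² + J = J + 2*J²)
h(I) = 209 (h(I) = 101 - 1*(-108) = 101 + 108 = 209)
h(594) - v(-319) = 209 - (-319)*(1 + 2*(-319)) = 209 - (-319)*(1 - 638) = 209 - (-319)*(-637) = 209 - 1*203203 = 209 - 203203 = -202994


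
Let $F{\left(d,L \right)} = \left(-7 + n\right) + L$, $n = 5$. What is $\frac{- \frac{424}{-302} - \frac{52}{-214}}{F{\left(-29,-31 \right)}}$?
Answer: $- \frac{8870}{177727} \approx -0.049908$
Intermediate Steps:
$F{\left(d,L \right)} = -2 + L$ ($F{\left(d,L \right)} = \left(-7 + 5\right) + L = -2 + L$)
$\frac{- \frac{424}{-302} - \frac{52}{-214}}{F{\left(-29,-31 \right)}} = \frac{- \frac{424}{-302} - \frac{52}{-214}}{-2 - 31} = \frac{\left(-424\right) \left(- \frac{1}{302}\right) - - \frac{26}{107}}{-33} = \left(\frac{212}{151} + \frac{26}{107}\right) \left(- \frac{1}{33}\right) = \frac{26610}{16157} \left(- \frac{1}{33}\right) = - \frac{8870}{177727}$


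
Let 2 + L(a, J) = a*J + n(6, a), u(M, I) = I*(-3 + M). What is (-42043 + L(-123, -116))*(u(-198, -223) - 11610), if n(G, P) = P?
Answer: -926642700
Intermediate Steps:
L(a, J) = -2 + a + J*a (L(a, J) = -2 + (a*J + a) = -2 + (J*a + a) = -2 + (a + J*a) = -2 + a + J*a)
(-42043 + L(-123, -116))*(u(-198, -223) - 11610) = (-42043 + (-2 - 123 - 116*(-123)))*(-223*(-3 - 198) - 11610) = (-42043 + (-2 - 123 + 14268))*(-223*(-201) - 11610) = (-42043 + 14143)*(44823 - 11610) = -27900*33213 = -926642700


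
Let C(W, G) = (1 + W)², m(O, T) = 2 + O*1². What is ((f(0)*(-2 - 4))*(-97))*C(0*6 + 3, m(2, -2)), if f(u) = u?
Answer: 0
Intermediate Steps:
m(O, T) = 2 + O (m(O, T) = 2 + O*1 = 2 + O)
((f(0)*(-2 - 4))*(-97))*C(0*6 + 3, m(2, -2)) = ((0*(-2 - 4))*(-97))*(1 + (0*6 + 3))² = ((0*(-6))*(-97))*(1 + (0 + 3))² = (0*(-97))*(1 + 3)² = 0*4² = 0*16 = 0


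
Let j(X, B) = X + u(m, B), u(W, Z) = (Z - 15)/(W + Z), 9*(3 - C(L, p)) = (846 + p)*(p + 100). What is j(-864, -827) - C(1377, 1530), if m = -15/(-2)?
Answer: 703875151/1639 ≈ 4.2945e+5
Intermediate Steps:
m = 15/2 (m = -15*(-1)/2 = -5*(-3/2) = 15/2 ≈ 7.5000)
C(L, p) = 3 - (100 + p)*(846 + p)/9 (C(L, p) = 3 - (846 + p)*(p + 100)/9 = 3 - (846 + p)*(100 + p)/9 = 3 - (100 + p)*(846 + p)/9)
u(W, Z) = (-15 + Z)/(W + Z)
j(X, B) = X + (-15 + B)/(15/2 + B)
j(-864, -827) - C(1377, 1530) = (-864 + (-15 - 827)/(15/2 - 827)) - (-9397 - 946/9*1530 - ⅑*1530²) = (-864 - 842/(-1639/2)) - (-9397 - 160820 - ⅑*2340900) = (-864 - 2/1639*(-842)) - (-9397 - 160820 - 260100) = (-864 + 1684/1639) - 1*(-430317) = -1414412/1639 + 430317 = 703875151/1639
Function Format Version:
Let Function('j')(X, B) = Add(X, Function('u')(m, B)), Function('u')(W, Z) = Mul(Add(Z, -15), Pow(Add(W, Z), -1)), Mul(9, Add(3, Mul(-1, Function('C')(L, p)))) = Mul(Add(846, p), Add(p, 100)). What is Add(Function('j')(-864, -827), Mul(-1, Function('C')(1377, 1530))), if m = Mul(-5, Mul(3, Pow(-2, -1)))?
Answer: Rational(703875151, 1639) ≈ 4.2945e+5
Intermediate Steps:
m = Rational(15, 2) (m = Mul(-5, Mul(3, Rational(-1, 2))) = Mul(-5, Rational(-3, 2)) = Rational(15, 2) ≈ 7.5000)
Function('C')(L, p) = Add(3, Mul(Rational(-1, 9), Add(100, p), Add(846, p))) (Function('C')(L, p) = Add(3, Mul(Rational(-1, 9), Mul(Add(846, p), Add(p, 100)))) = Add(3, Mul(Rational(-1, 9), Mul(Add(846, p), Add(100, p)))) = Add(3, Mul(Rational(-1, 9), Mul(Add(100, p), Add(846, p)))) = Add(3, Mul(Rational(-1, 9), Add(100, p), Add(846, p))))
Function('u')(W, Z) = Mul(Pow(Add(W, Z), -1), Add(-15, Z)) (Function('u')(W, Z) = Mul(Add(-15, Z), Pow(Add(W, Z), -1)) = Mul(Pow(Add(W, Z), -1), Add(-15, Z)))
Function('j')(X, B) = Add(X, Mul(Pow(Add(Rational(15, 2), B), -1), Add(-15, B)))
Add(Function('j')(-864, -827), Mul(-1, Function('C')(1377, 1530))) = Add(Add(-864, Mul(Pow(Add(Rational(15, 2), -827), -1), Add(-15, -827))), Mul(-1, Add(-9397, Mul(Rational(-946, 9), 1530), Mul(Rational(-1, 9), Pow(1530, 2))))) = Add(Add(-864, Mul(Pow(Rational(-1639, 2), -1), -842)), Mul(-1, Add(-9397, -160820, Mul(Rational(-1, 9), 2340900)))) = Add(Add(-864, Mul(Rational(-2, 1639), -842)), Mul(-1, Add(-9397, -160820, -260100))) = Add(Add(-864, Rational(1684, 1639)), Mul(-1, -430317)) = Add(Rational(-1414412, 1639), 430317) = Rational(703875151, 1639)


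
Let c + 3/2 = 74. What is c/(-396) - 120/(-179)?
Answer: 69085/141768 ≈ 0.48731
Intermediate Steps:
c = 145/2 (c = -3/2 + 74 = 145/2 ≈ 72.500)
c/(-396) - 120/(-179) = (145/2)/(-396) - 120/(-179) = (145/2)*(-1/396) - 120*(-1/179) = -145/792 + 120/179 = 69085/141768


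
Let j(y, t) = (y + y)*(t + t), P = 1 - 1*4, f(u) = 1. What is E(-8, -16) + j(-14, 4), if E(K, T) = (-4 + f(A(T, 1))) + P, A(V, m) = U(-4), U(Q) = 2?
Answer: -230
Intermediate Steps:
A(V, m) = 2
P = -3 (P = 1 - 4 = -3)
E(K, T) = -6 (E(K, T) = (-4 + 1) - 3 = -3 - 3 = -6)
j(y, t) = 4*t*y (j(y, t) = (2*y)*(2*t) = 4*t*y)
E(-8, -16) + j(-14, 4) = -6 + 4*4*(-14) = -6 - 224 = -230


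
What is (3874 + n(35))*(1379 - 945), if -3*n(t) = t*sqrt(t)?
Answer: 1681316 - 15190*sqrt(35)/3 ≈ 1.6514e+6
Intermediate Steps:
n(t) = -t**(3/2)/3 (n(t) = -t*sqrt(t)/3 = -t**(3/2)/3)
(3874 + n(35))*(1379 - 945) = (3874 - 35*sqrt(35)/3)*(1379 - 945) = (3874 - 35*sqrt(35)/3)*434 = 1681316 - 15190*sqrt(35)/3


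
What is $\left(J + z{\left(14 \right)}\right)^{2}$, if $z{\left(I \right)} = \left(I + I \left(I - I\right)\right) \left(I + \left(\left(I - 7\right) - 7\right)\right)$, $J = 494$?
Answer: $476100$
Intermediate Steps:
$z{\left(I \right)} = I \left(-14 + 2 I\right)$ ($z{\left(I \right)} = \left(I + I 0\right) \left(I + \left(\left(-7 + I\right) - 7\right)\right) = \left(I + 0\right) \left(I + \left(-14 + I\right)\right) = I \left(-14 + 2 I\right)$)
$\left(J + z{\left(14 \right)}\right)^{2} = \left(494 + 2 \cdot 14 \left(-7 + 14\right)\right)^{2} = \left(494 + 2 \cdot 14 \cdot 7\right)^{2} = \left(494 + 196\right)^{2} = 690^{2} = 476100$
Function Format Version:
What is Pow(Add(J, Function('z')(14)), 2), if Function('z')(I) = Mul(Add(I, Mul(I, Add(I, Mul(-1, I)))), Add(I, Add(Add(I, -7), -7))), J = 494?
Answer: 476100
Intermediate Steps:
Function('z')(I) = Mul(I, Add(-14, Mul(2, I))) (Function('z')(I) = Mul(Add(I, Mul(I, 0)), Add(I, Add(Add(-7, I), -7))) = Mul(Add(I, 0), Add(I, Add(-14, I))) = Mul(I, Add(-14, Mul(2, I))))
Pow(Add(J, Function('z')(14)), 2) = Pow(Add(494, Mul(2, 14, Add(-7, 14))), 2) = Pow(Add(494, Mul(2, 14, 7)), 2) = Pow(Add(494, 196), 2) = Pow(690, 2) = 476100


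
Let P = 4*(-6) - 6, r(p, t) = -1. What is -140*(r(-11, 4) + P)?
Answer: 4340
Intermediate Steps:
P = -30 (P = -24 - 6 = -30)
-140*(r(-11, 4) + P) = -140*(-1 - 30) = -140*(-31) = 4340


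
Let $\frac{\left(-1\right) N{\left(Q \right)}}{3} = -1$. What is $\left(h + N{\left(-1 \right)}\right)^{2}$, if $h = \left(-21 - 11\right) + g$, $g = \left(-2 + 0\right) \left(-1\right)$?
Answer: $729$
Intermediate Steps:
$N{\left(Q \right)} = 3$ ($N{\left(Q \right)} = \left(-3\right) \left(-1\right) = 3$)
$g = 2$ ($g = \left(-2\right) \left(-1\right) = 2$)
$h = -30$ ($h = \left(-21 - 11\right) + 2 = -32 + 2 = -30$)
$\left(h + N{\left(-1 \right)}\right)^{2} = \left(-30 + 3\right)^{2} = \left(-27\right)^{2} = 729$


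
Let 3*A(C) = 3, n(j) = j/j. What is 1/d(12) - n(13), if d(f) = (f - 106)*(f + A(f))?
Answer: -1223/1222 ≈ -1.0008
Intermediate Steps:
n(j) = 1
A(C) = 1 (A(C) = (⅓)*3 = 1)
d(f) = (1 + f)*(-106 + f) (d(f) = (f - 106)*(f + 1) = (-106 + f)*(1 + f) = (1 + f)*(-106 + f))
1/d(12) - n(13) = 1/(-106 + 12² - 105*12) - 1*1 = 1/(-106 + 144 - 1260) - 1 = 1/(-1222) - 1 = -1/1222 - 1 = -1223/1222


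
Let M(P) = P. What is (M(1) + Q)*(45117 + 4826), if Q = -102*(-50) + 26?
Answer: 256057761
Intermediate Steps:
Q = 5126 (Q = 5100 + 26 = 5126)
(M(1) + Q)*(45117 + 4826) = (1 + 5126)*(45117 + 4826) = 5127*49943 = 256057761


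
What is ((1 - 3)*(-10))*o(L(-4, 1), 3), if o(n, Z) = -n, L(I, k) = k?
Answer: -20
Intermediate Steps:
((1 - 3)*(-10))*o(L(-4, 1), 3) = ((1 - 3)*(-10))*(-1*1) = -2*(-10)*(-1) = 20*(-1) = -20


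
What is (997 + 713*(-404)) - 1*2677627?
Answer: -2964682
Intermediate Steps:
(997 + 713*(-404)) - 1*2677627 = (997 - 288052) - 2677627 = -287055 - 2677627 = -2964682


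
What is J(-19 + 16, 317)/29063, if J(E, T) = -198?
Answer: -198/29063 ≈ -0.0068128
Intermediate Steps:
J(-19 + 16, 317)/29063 = -198/29063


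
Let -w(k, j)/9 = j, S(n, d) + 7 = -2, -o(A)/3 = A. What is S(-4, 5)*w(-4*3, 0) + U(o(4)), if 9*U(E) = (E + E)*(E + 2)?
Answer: 80/3 ≈ 26.667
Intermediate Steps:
o(A) = -3*A
S(n, d) = -9 (S(n, d) = -7 - 2 = -9)
w(k, j) = -9*j
U(E) = 2*E*(2 + E)/9 (U(E) = ((E + E)*(E + 2))/9 = ((2*E)*(2 + E))/9 = (2*E*(2 + E))/9 = 2*E*(2 + E)/9)
S(-4, 5)*w(-4*3, 0) + U(o(4)) = -(-81)*0 + 2*(-3*4)*(2 - 3*4)/9 = -9*0 + (2/9)*(-12)*(2 - 12) = 0 + (2/9)*(-12)*(-10) = 0 + 80/3 = 80/3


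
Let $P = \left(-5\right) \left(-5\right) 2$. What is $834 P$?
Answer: $41700$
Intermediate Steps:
$P = 50$ ($P = 25 \cdot 2 = 50$)
$834 P = 834 \cdot 50 = 41700$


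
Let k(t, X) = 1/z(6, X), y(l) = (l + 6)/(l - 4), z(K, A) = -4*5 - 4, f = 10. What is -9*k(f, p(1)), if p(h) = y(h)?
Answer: 3/8 ≈ 0.37500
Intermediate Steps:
z(K, A) = -24 (z(K, A) = -20 - 4 = -24)
y(l) = (6 + l)/(-4 + l)
p(h) = (6 + h)/(-4 + h)
k(t, X) = -1/24 (k(t, X) = 1/(-24) = -1/24)
-9*k(f, p(1)) = -9*(-1/24) = 3/8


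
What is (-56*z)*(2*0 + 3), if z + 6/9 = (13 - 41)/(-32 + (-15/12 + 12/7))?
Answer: -32816/883 ≈ -37.164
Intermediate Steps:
z = 586/2649 (z = -⅔ + (13 - 41)/(-32 + (-15/12 + 12/7)) = -⅔ - 28/(-32 + (-15*1/12 + 12*(⅐))) = -⅔ - 28/(-32 + (-5/4 + 12/7)) = -⅔ - 28/(-32 + 13/28) = -⅔ - 28/(-883/28) = -⅔ - 28*(-28/883) = -⅔ + 784/883 = 586/2649 ≈ 0.22122)
(-56*z)*(2*0 + 3) = (-56*586/2649)*(2*0 + 3) = -32816*(0 + 3)/2649 = -32816/2649*3 = -32816/883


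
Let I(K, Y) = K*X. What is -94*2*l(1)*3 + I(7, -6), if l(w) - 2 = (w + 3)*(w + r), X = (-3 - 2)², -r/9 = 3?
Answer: 57703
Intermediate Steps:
r = -27 (r = -9*3 = -27)
X = 25 (X = (-5)² = 25)
l(w) = 2 + (-27 + w)*(3 + w) (l(w) = 2 + (w + 3)*(w - 27) = 2 + (3 + w)*(-27 + w) = 2 + (-27 + w)*(3 + w))
I(K, Y) = 25*K (I(K, Y) = K*25 = 25*K)
-94*2*l(1)*3 + I(7, -6) = -94*2*(-79 + 1² - 24*1)*3 + 25*7 = -94*2*(-79 + 1 - 24)*3 + 175 = -94*2*(-102)*3 + 175 = -(-19176)*3 + 175 = -94*(-612) + 175 = 57528 + 175 = 57703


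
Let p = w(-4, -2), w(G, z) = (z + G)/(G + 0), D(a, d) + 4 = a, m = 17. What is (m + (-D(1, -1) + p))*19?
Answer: 817/2 ≈ 408.50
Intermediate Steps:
D(a, d) = -4 + a
w(G, z) = (G + z)/G
p = 3/2 (p = (-4 - 2)/(-4) = -¼*(-6) = 3/2 ≈ 1.5000)
(m + (-D(1, -1) + p))*19 = (17 + (-(-4 + 1) + 3/2))*19 = (17 + (-1*(-3) + 3/2))*19 = (17 + (3 + 3/2))*19 = (17 + 9/2)*19 = (43/2)*19 = 817/2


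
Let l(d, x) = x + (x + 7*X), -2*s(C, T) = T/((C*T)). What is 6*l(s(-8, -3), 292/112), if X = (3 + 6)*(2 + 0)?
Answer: 5511/7 ≈ 787.29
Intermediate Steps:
X = 18 (X = 9*2 = 18)
s(C, T) = -1/(2*C) (s(C, T) = -T/(2*(C*T)) = -T*1/(C*T)/2 = -1/(2*C))
l(d, x) = 126 + 2*x (l(d, x) = x + (x + 7*18) = x + (x + 126) = x + (126 + x) = 126 + 2*x)
6*l(s(-8, -3), 292/112) = 6*(126 + 2*(292/112)) = 6*(126 + 2*(292*(1/112))) = 6*(126 + 2*(73/28)) = 6*(126 + 73/14) = 6*(1837/14) = 5511/7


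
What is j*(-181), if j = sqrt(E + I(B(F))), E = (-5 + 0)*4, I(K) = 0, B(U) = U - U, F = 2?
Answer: -362*I*sqrt(5) ≈ -809.46*I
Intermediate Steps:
B(U) = 0
E = -20 (E = -5*4 = -20)
j = 2*I*sqrt(5) (j = sqrt(-20 + 0) = sqrt(-20) = 2*I*sqrt(5) ≈ 4.4721*I)
j*(-181) = (2*I*sqrt(5))*(-181) = -362*I*sqrt(5)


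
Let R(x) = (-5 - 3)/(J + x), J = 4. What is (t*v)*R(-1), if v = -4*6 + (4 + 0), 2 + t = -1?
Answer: -160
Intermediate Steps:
t = -3 (t = -2 - 1 = -3)
v = -20 (v = -24 + 4 = -20)
R(x) = -8/(4 + x) (R(x) = (-5 - 3)/(4 + x) = -8/(4 + x))
(t*v)*R(-1) = (-3*(-20))*(-8/(4 - 1)) = 60*(-8/3) = -160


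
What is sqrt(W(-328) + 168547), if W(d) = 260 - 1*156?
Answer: 3*sqrt(18739) ≈ 410.67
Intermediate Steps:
W(d) = 104 (W(d) = 260 - 156 = 104)
sqrt(W(-328) + 168547) = sqrt(104 + 168547) = sqrt(168651) = 3*sqrt(18739)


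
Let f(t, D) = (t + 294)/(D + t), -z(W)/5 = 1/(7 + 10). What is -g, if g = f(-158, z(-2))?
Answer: 2312/2691 ≈ 0.85916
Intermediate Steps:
z(W) = -5/17 (z(W) = -5/(7 + 10) = -5/17)
f(t, D) = (294 + t)/(D + t)
g = -2312/2691 (g = (294 - 158)/(-5/17 - 158) = 136/(-2691/17) = -17/2691*136 = -2312/2691 ≈ -0.85916)
-g = -1*(-2312/2691) = 2312/2691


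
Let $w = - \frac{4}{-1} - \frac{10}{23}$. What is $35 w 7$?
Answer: $\frac{20090}{23} \approx 873.48$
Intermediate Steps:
$w = \frac{82}{23}$ ($w = \left(-4\right) \left(-1\right) - \frac{10}{23} = 4 - \frac{10}{23} = \frac{82}{23} \approx 3.5652$)
$35 w 7 = 35 \cdot \frac{82}{23} \cdot 7 = \frac{2870}{23} \cdot 7 = \frac{20090}{23}$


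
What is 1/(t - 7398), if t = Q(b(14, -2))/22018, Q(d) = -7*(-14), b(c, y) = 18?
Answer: -11009/81444533 ≈ -0.00013517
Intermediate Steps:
Q(d) = 98
t = 49/11009 (t = 98/22018 = 98*(1/22018) = 49/11009 ≈ 0.0044509)
1/(t - 7398) = 1/(49/11009 - 7398) = 1/(-81444533/11009) = -11009/81444533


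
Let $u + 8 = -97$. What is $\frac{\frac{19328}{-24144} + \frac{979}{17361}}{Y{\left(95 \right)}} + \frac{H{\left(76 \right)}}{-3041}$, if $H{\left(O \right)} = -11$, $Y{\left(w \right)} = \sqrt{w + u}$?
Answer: $\frac{11}{3041} + \frac{6498259 i \sqrt{10}}{87325830} \approx 0.0036172 + 0.23532 i$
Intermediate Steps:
$u = -105$ ($u = -8 - 97 = -105$)
$Y{\left(w \right)} = \sqrt{-105 + w}$ ($Y{\left(w \right)} = \sqrt{w - 105} = \sqrt{-105 + w}$)
$\frac{\frac{19328}{-24144} + \frac{979}{17361}}{Y{\left(95 \right)}} + \frac{H{\left(76 \right)}}{-3041} = \frac{\frac{19328}{-24144} + \frac{979}{17361}}{\sqrt{-105 + 95}} - \frac{11}{-3041} = \frac{19328 \left(- \frac{1}{24144}\right) + 979 \cdot \frac{1}{17361}}{\sqrt{-10}} - - \frac{11}{3041} = \frac{- \frac{1208}{1509} + \frac{979}{17361}}{i \sqrt{10}} + \frac{11}{3041} = - \frac{6498259 \left(- \frac{i \sqrt{10}}{10}\right)}{8732583} + \frac{11}{3041} = \frac{6498259 i \sqrt{10}}{87325830} + \frac{11}{3041} = \frac{11}{3041} + \frac{6498259 i \sqrt{10}}{87325830}$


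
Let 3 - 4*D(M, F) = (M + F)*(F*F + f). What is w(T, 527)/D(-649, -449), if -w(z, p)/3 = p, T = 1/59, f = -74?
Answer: -2108/73758883 ≈ -2.8580e-5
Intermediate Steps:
T = 1/59 ≈ 0.016949
w(z, p) = -3*p
D(M, F) = 3/4 - (-74 + F**2)*(F + M)/4 (D(M, F) = 3/4 - (M + F)*(F*F - 74)/4 = 3/4 - (F + M)*(F**2 - 74)/4 = 3/4 - (F + M)*(-74 + F**2)/4 = 3/4 - (-74 + F**2)*(F + M)/4)
w(T, 527)/D(-649, -449) = (-3*527)/(3/4 - 1/4*(-449)**3 + (37/2)*(-449) + (37/2)*(-649) - 1/4*(-649)*(-449)**2) = -1581/(3/4 - 1/4*(-90518849) - 16613/2 - 24013/2 - 1/4*(-649)*201601) = -1581/(3/4 + 90518849/4 - 16613/2 - 24013/2 + 130839049/4) = -1581/221276649/4 = -1581*4/221276649 = -2108/73758883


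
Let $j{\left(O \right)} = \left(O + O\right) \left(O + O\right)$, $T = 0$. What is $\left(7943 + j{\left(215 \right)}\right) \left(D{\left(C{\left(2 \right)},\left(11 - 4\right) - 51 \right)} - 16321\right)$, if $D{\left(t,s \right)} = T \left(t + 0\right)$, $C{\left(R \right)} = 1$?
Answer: $-3147390603$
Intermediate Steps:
$D{\left(t,s \right)} = 0$ ($D{\left(t,s \right)} = 0 \left(t + 0\right) = 0 t = 0$)
$j{\left(O \right)} = 4 O^{2}$ ($j{\left(O \right)} = 2 O 2 O = 4 O^{2}$)
$\left(7943 + j{\left(215 \right)}\right) \left(D{\left(C{\left(2 \right)},\left(11 - 4\right) - 51 \right)} - 16321\right) = \left(7943 + 4 \cdot 215^{2}\right) \left(0 - 16321\right) = \left(7943 + 4 \cdot 46225\right) \left(-16321\right) = \left(7943 + 184900\right) \left(-16321\right) = 192843 \left(-16321\right) = -3147390603$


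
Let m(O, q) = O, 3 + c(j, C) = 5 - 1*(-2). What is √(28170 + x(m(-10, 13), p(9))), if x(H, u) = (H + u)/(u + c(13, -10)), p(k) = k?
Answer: √4760717/13 ≈ 167.84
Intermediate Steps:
c(j, C) = 4 (c(j, C) = -3 + (5 - 1*(-2)) = -3 + (5 + 2) = -3 + 7 = 4)
x(H, u) = (H + u)/(4 + u) (x(H, u) = (H + u)/(u + 4) = (H + u)/(4 + u))
√(28170 + x(m(-10, 13), p(9))) = √(28170 + (-10 + 9)/(4 + 9)) = √(28170 - 1/13) = √(366209/13) = √4760717/13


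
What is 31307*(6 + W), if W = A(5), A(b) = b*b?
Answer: 970517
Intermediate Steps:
A(b) = b²
W = 25 (W = 5² = 25)
31307*(6 + W) = 31307*(6 + 25) = 31307*31 = 970517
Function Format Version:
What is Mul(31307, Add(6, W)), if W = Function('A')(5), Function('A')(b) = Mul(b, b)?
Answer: 970517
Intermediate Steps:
Function('A')(b) = Pow(b, 2)
W = 25 (W = Pow(5, 2) = 25)
Mul(31307, Add(6, W)) = Mul(31307, Add(6, 25)) = Mul(31307, 31) = 970517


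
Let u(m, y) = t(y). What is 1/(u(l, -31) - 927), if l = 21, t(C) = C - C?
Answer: -1/927 ≈ -0.0010787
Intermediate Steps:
t(C) = 0
u(m, y) = 0
1/(u(l, -31) - 927) = 1/(0 - 927) = 1/(-927) = -1/927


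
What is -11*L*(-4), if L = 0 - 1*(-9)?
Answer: 396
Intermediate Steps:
L = 9 (L = 0 + 9 = 9)
-11*L*(-4) = -11*9*(-4) = -99*(-4) = 396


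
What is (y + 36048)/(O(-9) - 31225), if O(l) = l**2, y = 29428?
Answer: -16369/7786 ≈ -2.1024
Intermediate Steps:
(y + 36048)/(O(-9) - 31225) = (29428 + 36048)/((-9)**2 - 31225) = 65476/(81 - 31225) = 65476/(-31144) = 65476*(-1/31144) = -16369/7786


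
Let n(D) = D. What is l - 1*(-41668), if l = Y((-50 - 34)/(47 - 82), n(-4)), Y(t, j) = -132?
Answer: 41536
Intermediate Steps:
l = -132
l - 1*(-41668) = -132 - 1*(-41668) = -132 + 41668 = 41536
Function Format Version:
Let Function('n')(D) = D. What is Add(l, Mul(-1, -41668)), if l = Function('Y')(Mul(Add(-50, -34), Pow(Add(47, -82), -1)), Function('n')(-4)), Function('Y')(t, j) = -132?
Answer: 41536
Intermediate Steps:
l = -132
Add(l, Mul(-1, -41668)) = Add(-132, Mul(-1, -41668)) = Add(-132, 41668) = 41536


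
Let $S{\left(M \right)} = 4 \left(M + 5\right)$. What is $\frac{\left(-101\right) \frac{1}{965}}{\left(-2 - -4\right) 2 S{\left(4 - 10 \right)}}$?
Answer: $\frac{101}{15440} \approx 0.0065415$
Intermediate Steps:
$S{\left(M \right)} = 20 + 4 M$ ($S{\left(M \right)} = 4 \left(5 + M\right) = 20 + 4 M$)
$\frac{\left(-101\right) \frac{1}{965}}{\left(-2 - -4\right) 2 S{\left(4 - 10 \right)}} = \frac{\left(-101\right) \frac{1}{965}}{\left(-2 - -4\right) 2 \left(20 + 4 \left(4 - 10\right)\right)} = \frac{\left(-101\right) \frac{1}{965}}{\left(-2 + 4\right) 2 \left(20 + 4 \left(4 - 10\right)\right)} = - \frac{101}{965 \cdot 2 \cdot 2 \left(20 + 4 \left(-6\right)\right)} = - \frac{101}{965 \cdot 2 \cdot 2 \left(20 - 24\right)} = - \frac{101}{965 \cdot 2 \cdot 2 \left(-4\right)} = - \frac{101}{965 \cdot 2 \left(-8\right)} = - \frac{101}{965 \left(-16\right)} = \left(- \frac{101}{965}\right) \left(- \frac{1}{16}\right) = \frac{101}{15440}$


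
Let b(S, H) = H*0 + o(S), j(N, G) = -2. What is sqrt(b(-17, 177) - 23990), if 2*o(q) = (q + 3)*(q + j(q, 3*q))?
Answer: I*sqrt(23857) ≈ 154.46*I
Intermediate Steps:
o(q) = (-2 + q)*(3 + q)/2 (o(q) = ((q + 3)*(q - 2))/2 = ((3 + q)*(-2 + q))/2 = ((-2 + q)*(3 + q))/2 = (-2 + q)*(3 + q)/2)
b(S, H) = -3 + S/2 + S**2/2 (b(S, H) = H*0 + (-3 + S/2 + S**2/2) = 0 + (-3 + S/2 + S**2/2) = -3 + S/2 + S**2/2)
sqrt(b(-17, 177) - 23990) = sqrt((-3 + (1/2)*(-17) + (1/2)*(-17)**2) - 23990) = sqrt((-3 - 17/2 + (1/2)*289) - 23990) = sqrt((-3 - 17/2 + 289/2) - 23990) = sqrt(133 - 23990) = sqrt(-23857) = I*sqrt(23857)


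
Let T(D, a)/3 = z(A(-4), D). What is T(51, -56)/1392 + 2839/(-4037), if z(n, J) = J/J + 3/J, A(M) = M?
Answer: -11160683/15921928 ≈ -0.70096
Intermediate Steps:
z(n, J) = 1 + 3/J
T(D, a) = 3*(3 + D)/D (T(D, a) = 3*((3 + D)/D) = 3*(3 + D)/D)
T(51, -56)/1392 + 2839/(-4037) = (3 + 9/51)/1392 + 2839/(-4037) = (3 + 9*(1/51))*(1/1392) + 2839*(-1/4037) = (3 + 3/17)*(1/1392) - 2839/4037 = (54/17)*(1/1392) - 2839/4037 = 9/3944 - 2839/4037 = -11160683/15921928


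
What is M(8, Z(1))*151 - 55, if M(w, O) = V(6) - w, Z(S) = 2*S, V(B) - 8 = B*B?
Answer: 5381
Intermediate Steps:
V(B) = 8 + B² (V(B) = 8 + B*B = 8 + B²)
M(w, O) = 44 - w (M(w, O) = (8 + 6²) - w = (8 + 36) - w = 44 - w)
M(8, Z(1))*151 - 55 = (44 - 1*8)*151 - 55 = (44 - 8)*151 - 55 = 36*151 - 55 = 5436 - 55 = 5381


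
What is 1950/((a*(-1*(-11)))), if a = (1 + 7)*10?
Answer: 195/88 ≈ 2.2159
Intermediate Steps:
a = 80 (a = 8*10 = 80)
1950/((a*(-1*(-11)))) = 1950/((80*(-1*(-11)))) = 1950/((80*11)) = 1950/880 = 1950*(1/880) = 195/88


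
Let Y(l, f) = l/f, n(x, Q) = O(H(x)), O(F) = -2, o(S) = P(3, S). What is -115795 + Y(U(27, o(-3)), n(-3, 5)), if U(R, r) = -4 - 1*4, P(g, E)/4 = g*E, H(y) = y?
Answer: -115791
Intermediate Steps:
P(g, E) = 4*E*g (P(g, E) = 4*(g*E) = 4*(E*g) = 4*E*g)
o(S) = 12*S (o(S) = 4*S*3 = 12*S)
U(R, r) = -8 (U(R, r) = -4 - 4 = -8)
n(x, Q) = -2
-115795 + Y(U(27, o(-3)), n(-3, 5)) = -115795 - 8/(-2) = -115795 - 8*(-½) = -115795 + 4 = -115791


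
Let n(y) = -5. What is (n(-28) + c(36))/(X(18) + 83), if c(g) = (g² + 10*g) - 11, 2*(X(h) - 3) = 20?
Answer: 205/12 ≈ 17.083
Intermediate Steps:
X(h) = 13 (X(h) = 3 + (½)*20 = 3 + 10 = 13)
c(g) = -11 + g² + 10*g
(n(-28) + c(36))/(X(18) + 83) = (-5 + (-11 + 36² + 10*36))/(13 + 83) = (-5 + (-11 + 1296 + 360))/96 = (-5 + 1645)*(1/96) = 1640*(1/96) = 205/12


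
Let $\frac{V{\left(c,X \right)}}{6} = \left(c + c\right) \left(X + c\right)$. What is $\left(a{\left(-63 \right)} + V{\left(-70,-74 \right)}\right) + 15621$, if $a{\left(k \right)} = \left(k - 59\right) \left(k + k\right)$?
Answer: $151953$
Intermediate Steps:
$V{\left(c,X \right)} = 12 c \left(X + c\right)$ ($V{\left(c,X \right)} = 6 \left(c + c\right) \left(X + c\right) = 6 \cdot 2 c \left(X + c\right) = 12 c \left(X + c\right)$)
$a{\left(k \right)} = 2 k \left(-59 + k\right)$ ($a{\left(k \right)} = \left(-59 + k\right) 2 k = 2 k \left(-59 + k\right)$)
$\left(a{\left(-63 \right)} + V{\left(-70,-74 \right)}\right) + 15621 = \left(2 \left(-63\right) \left(-59 - 63\right) + 12 \left(-70\right) \left(-74 - 70\right)\right) + 15621 = \left(2 \left(-63\right) \left(-122\right) + 12 \left(-70\right) \left(-144\right)\right) + 15621 = \left(15372 + 120960\right) + 15621 = 136332 + 15621 = 151953$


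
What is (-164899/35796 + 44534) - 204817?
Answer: -5737655167/35796 ≈ -1.6029e+5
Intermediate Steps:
(-164899/35796 + 44534) - 204817 = 1593974165/35796 - 204817 = -5737655167/35796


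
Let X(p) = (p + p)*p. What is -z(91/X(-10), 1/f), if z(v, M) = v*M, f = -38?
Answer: 91/7600 ≈ 0.011974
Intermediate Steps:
X(p) = 2*p² (X(p) = (2*p)*p = 2*p²)
z(v, M) = M*v
-z(91/X(-10), 1/f) = -91/((2*(-10)²))/(-38) = -(-1)*91/((2*100))/38 = -(-1)*91/200/38 = -(-1)*91*(1/200)/38 = -(-1)*91/(38*200) = -1*(-91/7600) = 91/7600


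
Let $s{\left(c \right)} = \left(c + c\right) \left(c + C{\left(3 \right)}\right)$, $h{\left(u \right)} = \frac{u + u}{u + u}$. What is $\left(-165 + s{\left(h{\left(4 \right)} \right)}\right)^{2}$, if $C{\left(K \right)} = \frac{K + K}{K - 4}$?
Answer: $30625$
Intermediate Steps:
$C{\left(K \right)} = \frac{2 K}{-4 + K}$
$h{\left(u \right)} = 1$ ($h{\left(u \right)} = \frac{2 u}{2 u} = 2 u \frac{1}{2 u} = 1$)
$s{\left(c \right)} = 2 c \left(-6 + c\right)$ ($s{\left(c \right)} = \left(c + c\right) \left(c + 2 \cdot 3 \frac{1}{-4 + 3}\right) = 2 c \left(c + 2 \cdot 3 \frac{1}{-1}\right) = 2 c \left(c + 2 \cdot 3 \left(-1\right)\right) = 2 c \left(c - 6\right) = 2 c \left(-6 + c\right)$)
$\left(-165 + s{\left(h{\left(4 \right)} \right)}\right)^{2} = \left(-165 + 2 \cdot 1 \left(-6 + 1\right)\right)^{2} = \left(-165 + 2 \cdot 1 \left(-5\right)\right)^{2} = \left(-165 - 10\right)^{2} = \left(-175\right)^{2} = 30625$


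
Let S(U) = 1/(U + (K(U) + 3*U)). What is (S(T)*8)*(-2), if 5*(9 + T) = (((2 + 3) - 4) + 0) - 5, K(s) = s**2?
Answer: -400/1421 ≈ -0.28149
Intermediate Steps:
T = -49/5 (T = -9 + ((((2 + 3) - 4) + 0) - 5)/5 = -9 + (((5 - 4) + 0) - 5)/5 = -9 + ((1 + 0) - 5)/5 = -9 + (1 - 5)/5 = -9 + (1/5)*(-4) = -9 - 4/5 = -49/5 ≈ -9.8000)
S(U) = 1/(U**2 + 4*U) (S(U) = 1/(U + (U**2 + 3*U)) = 1/(U**2 + 4*U))
(S(T)*8)*(-2) = ((1/((-49/5)*(4 - 49/5)))*8)*(-2) = (-5/(49*(-29/5))*8)*(-2) = (-5/49*(-5/29)*8)*(-2) = ((25/1421)*8)*(-2) = (200/1421)*(-2) = -400/1421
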